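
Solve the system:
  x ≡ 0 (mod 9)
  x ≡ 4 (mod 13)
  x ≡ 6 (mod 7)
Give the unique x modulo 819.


Moduli 9, 13, 7 are pairwise coprime; by CRT there is a unique solution modulo M = 9 · 13 · 7 = 819.
Solve pairwise, accumulating the modulus:
  Start with x ≡ 0 (mod 9).
  Combine with x ≡ 4 (mod 13): since gcd(9, 13) = 1, we get a unique residue mod 117.
    Write x = 0 + 9·t and substitute into x ≡ 4 (mod 13): 9·t ≡ 4 − 0 = 4 (mod 13).
    The inverse of 9 mod 13 is 3 (since 9·3 = 27 = 2·13 + 1), so t ≡ 3·4 = 12 ≡ 12 (mod 13).
    Then x = 0 + 9·12 = 108, valid modulo lcm(9, 13) = 117: x ≡ 108 (mod 117).
  Combine with x ≡ 6 (mod 7): since gcd(117, 7) = 1, we get a unique residue mod 819.
    Write x = 108 + 117·t and substitute into x ≡ 6 (mod 7): 117·t ≡ 6 − 108 = -102 (mod 7).
    Reduce coefficients mod 7: 5·t ≡ 3 (mod 7).
    The inverse of 5 mod 7 is 3 (since 5·3 = 15 = 2·7 + 1), so t ≡ 3·3 = 9 ≡ 2 (mod 7).
    Then x = 108 + 117·2 = 342, valid modulo lcm(117, 7) = 819: x ≡ 342 (mod 819).
Verify: 342 mod 9 = 0 ✓, 342 mod 13 = 4 ✓, 342 mod 7 = 6 ✓.

x ≡ 342 (mod 819).


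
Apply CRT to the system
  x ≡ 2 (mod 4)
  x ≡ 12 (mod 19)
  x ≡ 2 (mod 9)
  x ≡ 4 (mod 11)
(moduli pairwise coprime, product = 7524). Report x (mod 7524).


Product of moduli M = 4 · 19 · 9 · 11 = 7524.
Merge one congruence at a time:
  Start: x ≡ 2 (mod 4).
  Combine with x ≡ 12 (mod 19); new modulus lcm = 76.
    Write x = 2 + 4·t and substitute into x ≡ 12 (mod 19): 4·t ≡ 12 − 2 = 10 (mod 19).
    The inverse of 4 mod 19 is 5 (since 4·5 = 20 = 1·19 + 1), so t ≡ 5·10 = 50 ≡ 12 (mod 19).
    Then x = 2 + 4·12 = 50, valid modulo lcm(4, 19) = 76: x ≡ 50 (mod 76).
  Combine with x ≡ 2 (mod 9); new modulus lcm = 684.
    Write x = 50 + 76·t and substitute into x ≡ 2 (mod 9): 76·t ≡ 2 − 50 = -48 (mod 9).
    Reduce coefficients mod 9: 4·t ≡ 6 (mod 9).
    The inverse of 4 mod 9 is 7 (since 4·7 = 28 = 3·9 + 1), so t ≡ 7·6 = 42 ≡ 6 (mod 9).
    Then x = 50 + 76·6 = 506, valid modulo lcm(76, 9) = 684: x ≡ 506 (mod 684).
  Combine with x ≡ 4 (mod 11); new modulus lcm = 7524.
    Write x = 506 + 684·t and substitute into x ≡ 4 (mod 11): 684·t ≡ 4 − 506 = -502 (mod 11).
    Reduce coefficients mod 11: 2·t ≡ 4 (mod 11).
    The inverse of 2 mod 11 is 6 (since 2·6 = 12 = 1·11 + 1), so t ≡ 6·4 = 24 ≡ 2 (mod 11).
    Then x = 506 + 684·2 = 1874, valid modulo lcm(684, 11) = 7524: x ≡ 1874 (mod 7524).
Verify against each original: 1874 mod 4 = 2, 1874 mod 19 = 12, 1874 mod 9 = 2, 1874 mod 11 = 4.

x ≡ 1874 (mod 7524).


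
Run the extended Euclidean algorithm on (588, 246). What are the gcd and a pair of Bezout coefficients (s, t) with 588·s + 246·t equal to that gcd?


Euclidean algorithm on (588, 246) — divide until remainder is 0:
  588 = 2 · 246 + 96
  246 = 2 · 96 + 54
  96 = 1 · 54 + 42
  54 = 1 · 42 + 12
  42 = 3 · 12 + 6
  12 = 2 · 6 + 0
gcd(588, 246) = 6.
Track Bezout coefficients alongside the remainders: start with r₀ = 588 = a·1 + b·0 (s = 1, t = 0) and r₁ = 246 = a·0 + b·1 (s = 0, t = 1); each new remainder r_{k+1} = r_{k-1} − q_k·r_k inherits s_{k+1} = s_{k-1} − q_k·s_k, t_{k+1} = t_{k-1} − q_k·t_k, so r_k = a·s_k + b·t_k at every step:
  q = 2: r = 96, s = 1 − 2·0 = 1, t = 0 − 2·1 = -2  (check: 588·1 + 246·(-2) = 96)
  q = 2: r = 54, s = 0 − 2·1 = -2, t = 1 − 2·(-2) = 5  (check: 588·(-2) + 246·5 = 54)
  q = 1: r = 42, s = 1 − 1·(-2) = 3, t = -2 − 1·5 = -7  (check: 588·3 + 246·(-7) = 42)
  q = 1: r = 12, s = -2 − 1·3 = -5, t = 5 − 1·(-7) = 12  (check: 588·(-5) + 246·12 = 12)
  q = 3: r = 6, s = 3 − 3·(-5) = 18, t = -7 − 3·12 = -43  (check: 588·18 + 246·(-43) = 6)
The row with r = 6 (the gcd) gives the Bezout coefficients s = 18, t = -43.
Result: 588 · (18) + 246 · (-43) = 6.

gcd(588, 246) = 6; s = 18, t = -43 (check: 588·18 + 246·(-43) = 6).


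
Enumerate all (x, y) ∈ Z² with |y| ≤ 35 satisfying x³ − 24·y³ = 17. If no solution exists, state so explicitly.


The equation is x³ - 24y³ = 17. For fixed y, x³ = 24·y³ + 17, so a solution requires the RHS to be a perfect cube.
Strategy: iterate y from -35 to 35, compute RHS = 24·y³ + 17, and check whether it is a (positive or negative) perfect cube.
Check small values of y:
  y = 0: RHS = 17 is not a perfect cube.
  y = 1: RHS = 41 is not a perfect cube.
  y = -1: RHS = -7 is not a perfect cube.
  y = 2: RHS = 209 is not a perfect cube.
  y = -2: RHS = -175 is not a perfect cube.
  y = 3: RHS = 665 is not a perfect cube.
  y = -3: RHS = -631 is not a perfect cube.
Continuing the search up to |y| = 35 finds no solutions either.
No (x, y) in the scanned range satisfies the equation.

No integer solutions with |y| ≤ 35.


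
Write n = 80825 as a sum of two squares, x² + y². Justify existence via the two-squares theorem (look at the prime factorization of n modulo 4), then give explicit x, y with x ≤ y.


Step 1: Factor n = 80825 = 5^2 · 53 · 61.
Step 2: Check the mod-4 condition on each prime factor: 5 ≡ 1 (mod 4), exponent 2; 53 ≡ 1 (mod 4), exponent 1; 61 ≡ 1 (mod 4), exponent 1.
All primes ≡ 3 (mod 4) appear to even exponent (or don't appear), so by the two-squares theorem n IS expressible as a sum of two squares.
Step 3: Build a representation. Group n = k² · m with k = 5 and m = 53 · 61 = 3233 (a product of primes ≡ 1 (mod 4)); a representation of m scales to one of n via (k·x)² + (k·y)² = k²(x² + y²). Each prime p ≡ 1 (mod 4) is itself a sum of two squares; find a² by testing p − a² for a perfect square:
  53: 53 − 1² = 52, 53 − 2² = 49 = 7² ⇒ 53 = 2² + 7².
  61: 61 − 1² = 60, 61 − 2² = 57, 61 − 3² = 52, 61 − 4² = 45, 61 − 5² = 36 = 6² ⇒ 61 = 5² + 6².
  Combine using the Brahmagupta–Fibonacci identity (a² + b²)(c² + d²) = (ac − bd)² + (ad + bc)² = (ac + bd)² + (ad − bc)²:
  53 · 61 = 3233: from (2² + 7²)(5² + 6²), take (2·5 − 7·6, 2·6 + 7·5) = (10 − 42, 12 + 35) = (-32, 47); dropping signs (only squares matter) gives (32, 47); check 32² + 47² = 1024 + 2209 = 3233 ✓.
  Scale by k = 5: (5·32, 5·47) = (160, 235).
Step 4: Order so x ≤ y and verify: 160² + 235² = 25600 + 55225 = 80825 = n. ✓

n = 80825 = 160² + 235² (one valid representation with x ≤ y).


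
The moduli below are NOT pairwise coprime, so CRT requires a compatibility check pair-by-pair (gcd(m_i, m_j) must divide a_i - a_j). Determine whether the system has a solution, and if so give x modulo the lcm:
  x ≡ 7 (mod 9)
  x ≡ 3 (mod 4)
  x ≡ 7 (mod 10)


Moduli 9, 4, 10 are not pairwise coprime, so CRT works modulo lcm(m_i) when all pairwise compatibility conditions hold.
Pairwise compatibility: gcd(m_i, m_j) must divide a_i - a_j for every pair.
Merge one congruence at a time:
  Start: x ≡ 7 (mod 9).
  Combine with x ≡ 3 (mod 4): gcd(9, 4) = 1; 3 - 7 = -4, which IS divisible by 1, so compatible.
    Write x = 7 + 9·t and substitute into x ≡ 3 (mod 4): 9·t ≡ 3 − 7 = -4 (mod 4).
    Reduce coefficients mod 4: 1·t ≡ 0 (mod 4).
    So t ≡ 0 (mod 4).
    Then x = 7 + 9·0 = 7, valid modulo lcm(9, 4) = 36: x ≡ 7 (mod 36).
  Combine with x ≡ 7 (mod 10): gcd(36, 10) = 2; 7 - 7 = 0, which IS divisible by 2, so compatible.
    Write x = 7 + 36·t and substitute into x ≡ 7 (mod 10): 36·t ≡ 7 − 7 = 0 (mod 10).
    Divide the congruence (and modulus) by g = 2: 18·t ≡ 0 (mod 5).
    Reduce coefficients mod 5: 3·t ≡ 0 (mod 5).
    The inverse of 3 mod 5 is 2 (since 3·2 = 6 = 1·5 + 1), so t ≡ 2·0 = 0 ≡ 0 (mod 5).
    Then x = 7 + 36·0 = 7, valid modulo lcm(36, 10) = 180: x ≡ 7 (mod 180).
Verify: 7 mod 9 = 7, 7 mod 4 = 3, 7 mod 10 = 7.

x ≡ 7 (mod 180).


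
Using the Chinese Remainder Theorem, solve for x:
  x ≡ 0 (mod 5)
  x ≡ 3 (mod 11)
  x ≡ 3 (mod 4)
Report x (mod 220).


Moduli 5, 11, 4 are pairwise coprime; by CRT there is a unique solution modulo M = 5 · 11 · 4 = 220.
Solve pairwise, accumulating the modulus:
  Start with x ≡ 0 (mod 5).
  Combine with x ≡ 3 (mod 11): since gcd(5, 11) = 1, we get a unique residue mod 55.
    Write x = 0 + 5·t and substitute into x ≡ 3 (mod 11): 5·t ≡ 3 − 0 = 3 (mod 11).
    The inverse of 5 mod 11 is 9 (since 5·9 = 45 = 4·11 + 1), so t ≡ 9·3 = 27 ≡ 5 (mod 11).
    Then x = 0 + 5·5 = 25, valid modulo lcm(5, 11) = 55: x ≡ 25 (mod 55).
  Combine with x ≡ 3 (mod 4): since gcd(55, 4) = 1, we get a unique residue mod 220.
    Write x = 25 + 55·t and substitute into x ≡ 3 (mod 4): 55·t ≡ 3 − 25 = -22 (mod 4).
    Reduce coefficients mod 4: 3·t ≡ 2 (mod 4).
    The inverse of 3 mod 4 is 3 (since 3·3 = 9 = 2·4 + 1), so t ≡ 3·2 = 6 ≡ 2 (mod 4).
    Then x = 25 + 55·2 = 135, valid modulo lcm(55, 4) = 220: x ≡ 135 (mod 220).
Verify: 135 mod 5 = 0 ✓, 135 mod 11 = 3 ✓, 135 mod 4 = 3 ✓.

x ≡ 135 (mod 220).


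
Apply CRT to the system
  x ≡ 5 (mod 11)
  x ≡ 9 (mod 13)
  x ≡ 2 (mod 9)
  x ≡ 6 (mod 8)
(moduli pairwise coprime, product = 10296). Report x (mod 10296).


Product of moduli M = 11 · 13 · 9 · 8 = 10296.
Merge one congruence at a time:
  Start: x ≡ 5 (mod 11).
  Combine with x ≡ 9 (mod 13); new modulus lcm = 143.
    Write x = 5 + 11·t and substitute into x ≡ 9 (mod 13): 11·t ≡ 9 − 5 = 4 (mod 13).
    The inverse of 11 mod 13 is 6 (since 11·6 = 66 = 5·13 + 1), so t ≡ 6·4 = 24 ≡ 11 (mod 13).
    Then x = 5 + 11·11 = 126, valid modulo lcm(11, 13) = 143: x ≡ 126 (mod 143).
  Combine with x ≡ 2 (mod 9); new modulus lcm = 1287.
    Write x = 126 + 143·t and substitute into x ≡ 2 (mod 9): 143·t ≡ 2 − 126 = -124 (mod 9).
    Reduce coefficients mod 9: 8·t ≡ 2 (mod 9).
    The inverse of 8 mod 9 is 8 (since 8·8 = 64 = 7·9 + 1), so t ≡ 8·2 = 16 ≡ 7 (mod 9).
    Then x = 126 + 143·7 = 1127, valid modulo lcm(143, 9) = 1287: x ≡ 1127 (mod 1287).
  Combine with x ≡ 6 (mod 8); new modulus lcm = 10296.
    Write x = 1127 + 1287·t and substitute into x ≡ 6 (mod 8): 1287·t ≡ 6 − 1127 = -1121 (mod 8).
    Reduce coefficients mod 8: 7·t ≡ 7 (mod 8).
    The inverse of 7 mod 8 is 7 (since 7·7 = 49 = 6·8 + 1), so t ≡ 7·7 = 49 ≡ 1 (mod 8).
    Then x = 1127 + 1287·1 = 2414, valid modulo lcm(1287, 8) = 10296: x ≡ 2414 (mod 10296).
Verify against each original: 2414 mod 11 = 5, 2414 mod 13 = 9, 2414 mod 9 = 2, 2414 mod 8 = 6.

x ≡ 2414 (mod 10296).


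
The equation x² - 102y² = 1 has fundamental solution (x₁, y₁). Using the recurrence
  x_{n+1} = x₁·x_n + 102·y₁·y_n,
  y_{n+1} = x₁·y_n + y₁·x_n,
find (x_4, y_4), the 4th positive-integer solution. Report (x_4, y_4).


Step 1: Find the fundamental solution (x₁, y₁) of x² - 102y² = 1.
  Expand √102 as a continued fraction. a₀ = ⌊√102⌋ = 10; iterate m_{k+1} = d_k·a_k − m_k, d_{k+1} = (102 − m_{k+1}²)/d_k, a_{k+1} = ⌊(a₀ + m_{k+1})/d_{k+1}⌋ (starting m₀ = 0, d₀ = 1), with convergents p_k = a_k·p_{k-1} + p_{k-2}, q_k = a_k·q_{k-1} + q_{k-2} (p₋₁ = 1, q₋₁ = 0):
  k = 0: a₀ = 10; p₀/q₀ = 10/1; p₀² − 102·q₀² = 100 − 102 = -2.
  k = 1: m = 10, d = 2, a = ⌊(10 + 10)/2⌋ = 10; p/q = (10·10 + 1)/(10·1 + 0) = 101/10; p² − 102·q² = 10201 − 10200 = 1.
  The first convergent with p² − 102·q² = 1 gives the fundamental solution (x₁, y₁) = (101, 10).
Step 2: Apply the recurrence (x_{n+1}, y_{n+1}) = (x₁x_n + 102y₁y_n, x₁y_n + y₁x_n) repeatedly.
  From (x_1, y_1) = (101, 10): x_2 = 101·101 + 102·10·10 = 20401; y_2 = 101·10 + 10·101 = 2020.
  From (x_2, y_2) = (20401, 2020): x_3 = 101·20401 + 102·10·2020 = 4120901; y_3 = 101·2020 + 10·20401 = 408030.
  From (x_3, y_3) = (4120901, 408030): x_4 = 101·4120901 + 102·10·408030 = 832401601; y_4 = 101·408030 + 10·4120901 = 82420040.
Step 3: Verify x_4² - 102·y_4² = 692892425347363201 - 692892425347363200 = 1 (should be 1). ✓

(x_1, y_1) = (101, 10); (x_4, y_4) = (832401601, 82420040).


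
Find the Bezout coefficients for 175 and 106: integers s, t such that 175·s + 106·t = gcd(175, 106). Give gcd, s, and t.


Euclidean algorithm on (175, 106) — divide until remainder is 0:
  175 = 1 · 106 + 69
  106 = 1 · 69 + 37
  69 = 1 · 37 + 32
  37 = 1 · 32 + 5
  32 = 6 · 5 + 2
  5 = 2 · 2 + 1
  2 = 2 · 1 + 0
gcd(175, 106) = 1.
Track Bezout coefficients alongside the remainders: start with r₀ = 175 = a·1 + b·0 (s = 1, t = 0) and r₁ = 106 = a·0 + b·1 (s = 0, t = 1); each new remainder r_{k+1} = r_{k-1} − q_k·r_k inherits s_{k+1} = s_{k-1} − q_k·s_k, t_{k+1} = t_{k-1} − q_k·t_k, so r_k = a·s_k + b·t_k at every step:
  q = 1: r = 69, s = 1 − 1·0 = 1, t = 0 − 1·1 = -1  (check: 175·1 + 106·(-1) = 69)
  q = 1: r = 37, s = 0 − 1·1 = -1, t = 1 − 1·(-1) = 2  (check: 175·(-1) + 106·2 = 37)
  q = 1: r = 32, s = 1 − 1·(-1) = 2, t = -1 − 1·2 = -3  (check: 175·2 + 106·(-3) = 32)
  q = 1: r = 5, s = -1 − 1·2 = -3, t = 2 − 1·(-3) = 5  (check: 175·(-3) + 106·5 = 5)
  q = 6: r = 2, s = 2 − 6·(-3) = 20, t = -3 − 6·5 = -33  (check: 175·20 + 106·(-33) = 2)
  q = 2: r = 1, s = -3 − 2·20 = -43, t = 5 − 2·(-33) = 71  (check: 175·(-43) + 106·71 = 1)
The row with r = 1 (the gcd) gives the Bezout coefficients s = -43, t = 71.
Result: 175 · (-43) + 106 · (71) = 1.

gcd(175, 106) = 1; s = -43, t = 71 (check: 175·(-43) + 106·71 = 1).


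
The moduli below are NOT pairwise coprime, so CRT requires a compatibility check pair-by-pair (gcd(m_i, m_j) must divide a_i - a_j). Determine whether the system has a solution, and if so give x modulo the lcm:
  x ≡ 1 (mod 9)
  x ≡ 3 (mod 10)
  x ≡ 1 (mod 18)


Moduli 9, 10, 18 are not pairwise coprime, so CRT works modulo lcm(m_i) when all pairwise compatibility conditions hold.
Pairwise compatibility: gcd(m_i, m_j) must divide a_i - a_j for every pair.
Merge one congruence at a time:
  Start: x ≡ 1 (mod 9).
  Combine with x ≡ 3 (mod 10): gcd(9, 10) = 1; 3 - 1 = 2, which IS divisible by 1, so compatible.
    Write x = 1 + 9·t and substitute into x ≡ 3 (mod 10): 9·t ≡ 3 − 1 = 2 (mod 10).
    The inverse of 9 mod 10 is 9 (since 9·9 = 81 = 8·10 + 1), so t ≡ 9·2 = 18 ≡ 8 (mod 10).
    Then x = 1 + 9·8 = 73, valid modulo lcm(9, 10) = 90: x ≡ 73 (mod 90).
  Combine with x ≡ 1 (mod 18): gcd(90, 18) = 18; 1 - 73 = -72, which IS divisible by 18, so compatible.
    Write x = 73 + 90·t and substitute into x ≡ 1 (mod 18): 90·t ≡ 1 − 73 = -72 (mod 18).
    Divide the congruence (and modulus) by g = 18: 5·t ≡ -4 (mod 1).
    Modulo 1 every t works; take t = 0.
    Then x = 73 + 90·0 = 73, valid modulo lcm(90, 18) = 90: x ≡ 73 (mod 90).
Verify: 73 mod 9 = 1, 73 mod 10 = 3, 73 mod 18 = 1.

x ≡ 73 (mod 90).


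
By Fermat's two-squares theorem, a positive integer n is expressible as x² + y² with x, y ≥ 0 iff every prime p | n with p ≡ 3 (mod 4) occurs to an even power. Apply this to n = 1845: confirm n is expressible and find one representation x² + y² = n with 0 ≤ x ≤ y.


Step 1: Factor n = 1845 = 3^2 · 5 · 41.
Step 2: Check the mod-4 condition on each prime factor: 3 ≡ 3 (mod 4), exponent 2 (must be even); 5 ≡ 1 (mod 4), exponent 1; 41 ≡ 1 (mod 4), exponent 1.
All primes ≡ 3 (mod 4) appear to even exponent (or don't appear), so by the two-squares theorem n IS expressible as a sum of two squares.
Step 3: Build a representation. Group n = k² · m with k = 3 and m = 5 · 41 = 205 (a product of primes ≡ 1 (mod 4)); a representation of m scales to one of n via (k·x)² + (k·y)² = k²(x² + y²). Each prime p ≡ 1 (mod 4) is itself a sum of two squares; find a² by testing p − a² for a perfect square:
  5: 5 − 1² = 4 = 2² ⇒ 5 = 1² + 2².
  41: 41 − 1² = 40, 41 − 2² = 37, 41 − 3² = 32, 41 − 4² = 25 = 5² ⇒ 41 = 4² + 5².
  Combine using the Brahmagupta–Fibonacci identity (a² + b²)(c² + d²) = (ac − bd)² + (ad + bc)² = (ac + bd)² + (ad − bc)²:
  5 · 41 = 205: from (1² + 2²)(4² + 5²), take (1·4 − 2·5, 1·5 + 2·4) = (4 − 10, 5 + 8) = (-6, 13); dropping signs (only squares matter) gives (6, 13); check 6² + 13² = 36 + 169 = 205 ✓.
  Scale by k = 3: (3·6, 3·13) = (18, 39).
Step 4: Order so x ≤ y and verify: 18² + 39² = 324 + 1521 = 1845 = n. ✓

n = 1845 = 18² + 39² (one valid representation with x ≤ y).


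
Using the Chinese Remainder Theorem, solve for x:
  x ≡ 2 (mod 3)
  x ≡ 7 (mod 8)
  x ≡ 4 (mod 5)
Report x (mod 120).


Moduli 3, 8, 5 are pairwise coprime; by CRT there is a unique solution modulo M = 3 · 8 · 5 = 120.
Solve pairwise, accumulating the modulus:
  Start with x ≡ 2 (mod 3).
  Combine with x ≡ 7 (mod 8): since gcd(3, 8) = 1, we get a unique residue mod 24.
    Write x = 2 + 3·t and substitute into x ≡ 7 (mod 8): 3·t ≡ 7 − 2 = 5 (mod 8).
    The inverse of 3 mod 8 is 3 (since 3·3 = 9 = 1·8 + 1), so t ≡ 3·5 = 15 ≡ 7 (mod 8).
    Then x = 2 + 3·7 = 23, valid modulo lcm(3, 8) = 24: x ≡ 23 (mod 24).
  Combine with x ≡ 4 (mod 5): since gcd(24, 5) = 1, we get a unique residue mod 120.
    Write x = 23 + 24·t and substitute into x ≡ 4 (mod 5): 24·t ≡ 4 − 23 = -19 (mod 5).
    Reduce coefficients mod 5: 4·t ≡ 1 (mod 5).
    The inverse of 4 mod 5 is 4 (since 4·4 = 16 = 3·5 + 1), so t ≡ 4·1 = 4 ≡ 4 (mod 5).
    Then x = 23 + 24·4 = 119, valid modulo lcm(24, 5) = 120: x ≡ 119 (mod 120).
Verify: 119 mod 3 = 2 ✓, 119 mod 8 = 7 ✓, 119 mod 5 = 4 ✓.

x ≡ 119 (mod 120).


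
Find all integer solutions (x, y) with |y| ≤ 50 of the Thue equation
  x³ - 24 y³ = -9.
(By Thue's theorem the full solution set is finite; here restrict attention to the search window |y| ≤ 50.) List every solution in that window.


The equation is x³ - 24y³ = -9. For fixed y, x³ = 24·y³ − 9, so a solution requires the RHS to be a perfect cube.
Strategy: iterate y from -50 to 50, compute RHS = 24·y³ − 9, and check whether it is a (positive or negative) perfect cube.
Check small values of y:
  y = 0: RHS = -9 is not a perfect cube.
  y = 1: RHS = 15 is not a perfect cube.
  y = -1: RHS = -33 is not a perfect cube.
  y = 2: RHS = 183 is not a perfect cube.
  y = -2: RHS = -201 is not a perfect cube.
  y = 3: RHS = 639 is not a perfect cube.
  y = -3: RHS = -657 is not a perfect cube.
Continuing the search up to |y| = 50 finds no solutions either.
No (x, y) in the scanned range satisfies the equation.

No integer solutions with |y| ≤ 50.


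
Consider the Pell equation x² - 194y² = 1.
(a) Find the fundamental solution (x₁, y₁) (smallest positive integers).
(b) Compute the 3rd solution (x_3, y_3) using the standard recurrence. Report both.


Step 1: Find the fundamental solution (x₁, y₁) of x² - 194y² = 1.
  Expand √194 as a continued fraction. a₀ = ⌊√194⌋ = 13; iterate m_{k+1} = d_k·a_k − m_k, d_{k+1} = (194 − m_{k+1}²)/d_k, a_{k+1} = ⌊(a₀ + m_{k+1})/d_{k+1}⌋ (starting m₀ = 0, d₀ = 1), with convergents p_k = a_k·p_{k-1} + p_{k-2}, q_k = a_k·q_{k-1} + q_{k-2} (p₋₁ = 1, q₋₁ = 0):
  k = 0: a₀ = 13; p₀/q₀ = 13/1; p₀² − 194·q₀² = 169 − 194 = -25.
  k = 1: m = 13, d = 25, a = ⌊(13 + 13)/25⌋ = 1; p/q = (1·13 + 1)/(1·1 + 0) = 14/1; p² − 194·q² = 196 − 194 = 2.
  k = 2: m = 12, d = 2, a = ⌊(13 + 12)/2⌋ = 12; p/q = (12·14 + 13)/(12·1 + 1) = 181/13; p² − 194·q² = 32761 − 32786 = -25.
  k = 3: m = 12, d = 25, a = ⌊(13 + 12)/25⌋ = 1; p/q = (1·181 + 14)/(1·13 + 1) = 195/14; p² − 194·q² = 38025 − 38024 = 1.
  The first convergent with p² − 194·q² = 1 gives the fundamental solution (x₁, y₁) = (195, 14).
Step 2: Apply the recurrence (x_{n+1}, y_{n+1}) = (x₁x_n + 194y₁y_n, x₁y_n + y₁x_n) repeatedly.
  From (x_1, y_1) = (195, 14): x_2 = 195·195 + 194·14·14 = 76049; y_2 = 195·14 + 14·195 = 5460.
  From (x_2, y_2) = (76049, 5460): x_3 = 195·76049 + 194·14·5460 = 29658915; y_3 = 195·5460 + 14·76049 = 2129386.
Step 3: Verify x_3² - 194·y_3² = 879651238977225 - 879651238977224 = 1 (should be 1). ✓

(x_1, y_1) = (195, 14); (x_3, y_3) = (29658915, 2129386).


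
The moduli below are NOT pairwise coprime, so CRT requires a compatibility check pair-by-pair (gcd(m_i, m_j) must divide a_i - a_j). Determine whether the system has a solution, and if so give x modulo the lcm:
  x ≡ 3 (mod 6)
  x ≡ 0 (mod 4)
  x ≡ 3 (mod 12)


Moduli 6, 4, 12 are not pairwise coprime, so CRT works modulo lcm(m_i) when all pairwise compatibility conditions hold.
Pairwise compatibility: gcd(m_i, m_j) must divide a_i - a_j for every pair.
Merge one congruence at a time:
  Start: x ≡ 3 (mod 6).
  Combine with x ≡ 0 (mod 4): gcd(6, 4) = 2, and 0 - 3 = -3 is NOT divisible by 2.
    ⇒ system is inconsistent (no integer solution).

No solution (the system is inconsistent).


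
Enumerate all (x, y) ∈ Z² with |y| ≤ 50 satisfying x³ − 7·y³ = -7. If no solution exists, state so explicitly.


The equation is x³ - 7y³ = -7. For fixed y, x³ = 7·y³ − 7, so a solution requires the RHS to be a perfect cube.
Strategy: iterate y from -50 to 50, compute RHS = 7·y³ − 7, and check whether it is a (positive or negative) perfect cube.
Check small values of y:
  y = 0: RHS = -7 is not a perfect cube.
  y = 1: RHS = 0 = (0)³ ⇒ x = 0 works.
  y = -1: RHS = -14 is not a perfect cube.
  y = 2: RHS = 49 is not a perfect cube.
  y = -2: RHS = -63 is not a perfect cube.
  y = 3: RHS = 182 is not a perfect cube.
  y = -3: RHS = -196 is not a perfect cube.
Continuing the search up to |y| = 50 finds no further solutions beyond those listed.
Collected solutions: (0, 1).

Solutions (with |y| ≤ 50): (0, 1).


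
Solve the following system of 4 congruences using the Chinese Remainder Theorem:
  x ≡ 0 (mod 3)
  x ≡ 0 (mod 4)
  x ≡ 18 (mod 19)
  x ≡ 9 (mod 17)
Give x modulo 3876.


Product of moduli M = 3 · 4 · 19 · 17 = 3876.
Merge one congruence at a time:
  Start: x ≡ 0 (mod 3).
  Combine with x ≡ 0 (mod 4); new modulus lcm = 12.
    Write x = 0 + 3·t and substitute into x ≡ 0 (mod 4): 3·t ≡ 0 − 0 = 0 (mod 4).
    The inverse of 3 mod 4 is 3 (since 3·3 = 9 = 2·4 + 1), so t ≡ 3·0 = 0 ≡ 0 (mod 4).
    Then x = 0 + 3·0 = 0, valid modulo lcm(3, 4) = 12: x ≡ 0 (mod 12).
  Combine with x ≡ 18 (mod 19); new modulus lcm = 228.
    Write x = 0 + 12·t and substitute into x ≡ 18 (mod 19): 12·t ≡ 18 − 0 = 18 (mod 19).
    The inverse of 12 mod 19 is 8 (since 12·8 = 96 = 5·19 + 1), so t ≡ 8·18 = 144 ≡ 11 (mod 19).
    Then x = 0 + 12·11 = 132, valid modulo lcm(12, 19) = 228: x ≡ 132 (mod 228).
  Combine with x ≡ 9 (mod 17); new modulus lcm = 3876.
    Write x = 132 + 228·t and substitute into x ≡ 9 (mod 17): 228·t ≡ 9 − 132 = -123 (mod 17).
    Reduce coefficients mod 17: 7·t ≡ 13 (mod 17).
    The inverse of 7 mod 17 is 5 (since 7·5 = 35 = 2·17 + 1), so t ≡ 5·13 = 65 ≡ 14 (mod 17).
    Then x = 132 + 228·14 = 3324, valid modulo lcm(228, 17) = 3876: x ≡ 3324 (mod 3876).
Verify against each original: 3324 mod 3 = 0, 3324 mod 4 = 0, 3324 mod 19 = 18, 3324 mod 17 = 9.

x ≡ 3324 (mod 3876).


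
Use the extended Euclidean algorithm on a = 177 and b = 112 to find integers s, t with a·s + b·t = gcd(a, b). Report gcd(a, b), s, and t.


Euclidean algorithm on (177, 112) — divide until remainder is 0:
  177 = 1 · 112 + 65
  112 = 1 · 65 + 47
  65 = 1 · 47 + 18
  47 = 2 · 18 + 11
  18 = 1 · 11 + 7
  11 = 1 · 7 + 4
  7 = 1 · 4 + 3
  4 = 1 · 3 + 1
  3 = 3 · 1 + 0
gcd(177, 112) = 1.
Track Bezout coefficients alongside the remainders: start with r₀ = 177 = a·1 + b·0 (s = 1, t = 0) and r₁ = 112 = a·0 + b·1 (s = 0, t = 1); each new remainder r_{k+1} = r_{k-1} − q_k·r_k inherits s_{k+1} = s_{k-1} − q_k·s_k, t_{k+1} = t_{k-1} − q_k·t_k, so r_k = a·s_k + b·t_k at every step:
  q = 1: r = 65, s = 1 − 1·0 = 1, t = 0 − 1·1 = -1  (check: 177·1 + 112·(-1) = 65)
  q = 1: r = 47, s = 0 − 1·1 = -1, t = 1 − 1·(-1) = 2  (check: 177·(-1) + 112·2 = 47)
  q = 1: r = 18, s = 1 − 1·(-1) = 2, t = -1 − 1·2 = -3  (check: 177·2 + 112·(-3) = 18)
  q = 2: r = 11, s = -1 − 2·2 = -5, t = 2 − 2·(-3) = 8  (check: 177·(-5) + 112·8 = 11)
  q = 1: r = 7, s = 2 − 1·(-5) = 7, t = -3 − 1·8 = -11  (check: 177·7 + 112·(-11) = 7)
  q = 1: r = 4, s = -5 − 1·7 = -12, t = 8 − 1·(-11) = 19  (check: 177·(-12) + 112·19 = 4)
  q = 1: r = 3, s = 7 − 1·(-12) = 19, t = -11 − 1·19 = -30  (check: 177·19 + 112·(-30) = 3)
  q = 1: r = 1, s = -12 − 1·19 = -31, t = 19 − 1·(-30) = 49  (check: 177·(-31) + 112·49 = 1)
The row with r = 1 (the gcd) gives the Bezout coefficients s = -31, t = 49.
Result: 177 · (-31) + 112 · (49) = 1.

gcd(177, 112) = 1; s = -31, t = 49 (check: 177·(-31) + 112·49 = 1).


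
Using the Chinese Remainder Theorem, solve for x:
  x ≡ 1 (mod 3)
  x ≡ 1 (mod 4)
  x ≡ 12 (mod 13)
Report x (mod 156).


Moduli 3, 4, 13 are pairwise coprime; by CRT there is a unique solution modulo M = 3 · 4 · 13 = 156.
Solve pairwise, accumulating the modulus:
  Start with x ≡ 1 (mod 3).
  Combine with x ≡ 1 (mod 4): since gcd(3, 4) = 1, we get a unique residue mod 12.
    Write x = 1 + 3·t and substitute into x ≡ 1 (mod 4): 3·t ≡ 1 − 1 = 0 (mod 4).
    The inverse of 3 mod 4 is 3 (since 3·3 = 9 = 2·4 + 1), so t ≡ 3·0 = 0 ≡ 0 (mod 4).
    Then x = 1 + 3·0 = 1, valid modulo lcm(3, 4) = 12: x ≡ 1 (mod 12).
  Combine with x ≡ 12 (mod 13): since gcd(12, 13) = 1, we get a unique residue mod 156.
    Write x = 1 + 12·t and substitute into x ≡ 12 (mod 13): 12·t ≡ 12 − 1 = 11 (mod 13).
    The inverse of 12 mod 13 is 12 (since 12·12 = 144 = 11·13 + 1), so t ≡ 12·11 = 132 ≡ 2 (mod 13).
    Then x = 1 + 12·2 = 25, valid modulo lcm(12, 13) = 156: x ≡ 25 (mod 156).
Verify: 25 mod 3 = 1 ✓, 25 mod 4 = 1 ✓, 25 mod 13 = 12 ✓.

x ≡ 25 (mod 156).


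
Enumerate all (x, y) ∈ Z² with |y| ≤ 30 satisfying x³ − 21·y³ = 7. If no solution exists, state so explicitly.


The equation is x³ - 21y³ = 7. For fixed y, x³ = 21·y³ + 7, so a solution requires the RHS to be a perfect cube.
Strategy: iterate y from -30 to 30, compute RHS = 21·y³ + 7, and check whether it is a (positive or negative) perfect cube.
Check small values of y:
  y = 0: RHS = 7 is not a perfect cube.
  y = 1: RHS = 28 is not a perfect cube.
  y = -1: RHS = -14 is not a perfect cube.
  y = 2: RHS = 175 is not a perfect cube.
  y = -2: RHS = -161 is not a perfect cube.
  y = 3: RHS = 574 is not a perfect cube.
  y = -3: RHS = -560 is not a perfect cube.
Continuing the search up to |y| = 30 finds no solutions either.
No (x, y) in the scanned range satisfies the equation.

No integer solutions with |y| ≤ 30.


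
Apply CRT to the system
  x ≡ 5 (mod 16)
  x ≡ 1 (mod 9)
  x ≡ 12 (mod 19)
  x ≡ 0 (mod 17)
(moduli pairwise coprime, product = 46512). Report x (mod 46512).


Product of moduli M = 16 · 9 · 19 · 17 = 46512.
Merge one congruence at a time:
  Start: x ≡ 5 (mod 16).
  Combine with x ≡ 1 (mod 9); new modulus lcm = 144.
    Write x = 5 + 16·t and substitute into x ≡ 1 (mod 9): 16·t ≡ 1 − 5 = -4 (mod 9).
    Reduce coefficients mod 9: 7·t ≡ 5 (mod 9).
    The inverse of 7 mod 9 is 4 (since 7·4 = 28 = 3·9 + 1), so t ≡ 4·5 = 20 ≡ 2 (mod 9).
    Then x = 5 + 16·2 = 37, valid modulo lcm(16, 9) = 144: x ≡ 37 (mod 144).
  Combine with x ≡ 12 (mod 19); new modulus lcm = 2736.
    Write x = 37 + 144·t and substitute into x ≡ 12 (mod 19): 144·t ≡ 12 − 37 = -25 (mod 19).
    Reduce coefficients mod 19: 11·t ≡ 13 (mod 19).
    The inverse of 11 mod 19 is 7 (since 11·7 = 77 = 4·19 + 1), so t ≡ 7·13 = 91 ≡ 15 (mod 19).
    Then x = 37 + 144·15 = 2197, valid modulo lcm(144, 19) = 2736: x ≡ 2197 (mod 2736).
  Combine with x ≡ 0 (mod 17); new modulus lcm = 46512.
    Write x = 2197 + 2736·t and substitute into x ≡ 0 (mod 17): 2736·t ≡ 0 − 2197 = -2197 (mod 17).
    Reduce coefficients mod 17: 16·t ≡ 13 (mod 17).
    The inverse of 16 mod 17 is 16 (since 16·16 = 256 = 15·17 + 1), so t ≡ 16·13 = 208 ≡ 4 (mod 17).
    Then x = 2197 + 2736·4 = 13141, valid modulo lcm(2736, 17) = 46512: x ≡ 13141 (mod 46512).
Verify against each original: 13141 mod 16 = 5, 13141 mod 9 = 1, 13141 mod 19 = 12, 13141 mod 17 = 0.

x ≡ 13141 (mod 46512).


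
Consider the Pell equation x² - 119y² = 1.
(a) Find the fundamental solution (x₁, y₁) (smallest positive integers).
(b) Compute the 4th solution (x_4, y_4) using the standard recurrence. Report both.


Step 1: Find the fundamental solution (x₁, y₁) of x² - 119y² = 1.
  Expand √119 as a continued fraction. a₀ = ⌊√119⌋ = 10; iterate m_{k+1} = d_k·a_k − m_k, d_{k+1} = (119 − m_{k+1}²)/d_k, a_{k+1} = ⌊(a₀ + m_{k+1})/d_{k+1}⌋ (starting m₀ = 0, d₀ = 1), with convergents p_k = a_k·p_{k-1} + p_{k-2}, q_k = a_k·q_{k-1} + q_{k-2} (p₋₁ = 1, q₋₁ = 0):
  k = 0: a₀ = 10; p₀/q₀ = 10/1; p₀² − 119·q₀² = 100 − 119 = -19.
  k = 1: m = 10, d = 19, a = ⌊(10 + 10)/19⌋ = 1; p/q = (1·10 + 1)/(1·1 + 0) = 11/1; p² − 119·q² = 121 − 119 = 2.
  k = 2: m = 9, d = 2, a = ⌊(10 + 9)/2⌋ = 9; p/q = (9·11 + 10)/(9·1 + 1) = 109/10; p² − 119·q² = 11881 − 11900 = -19.
  k = 3: m = 9, d = 19, a = ⌊(10 + 9)/19⌋ = 1; p/q = (1·109 + 11)/(1·10 + 1) = 120/11; p² − 119·q² = 14400 − 14399 = 1.
  The first convergent with p² − 119·q² = 1 gives the fundamental solution (x₁, y₁) = (120, 11).
Step 2: Apply the recurrence (x_{n+1}, y_{n+1}) = (x₁x_n + 119y₁y_n, x₁y_n + y₁x_n) repeatedly.
  From (x_1, y_1) = (120, 11): x_2 = 120·120 + 119·11·11 = 28799; y_2 = 120·11 + 11·120 = 2640.
  From (x_2, y_2) = (28799, 2640): x_3 = 120·28799 + 119·11·2640 = 6911640; y_3 = 120·2640 + 11·28799 = 633589.
  From (x_3, y_3) = (6911640, 633589): x_4 = 120·6911640 + 119·11·633589 = 1658764801; y_4 = 120·633589 + 11·6911640 = 152058720.
Step 3: Verify x_4² - 119·y_4² = 2751500665036569601 - 2751500665036569600 = 1 (should be 1). ✓

(x_1, y_1) = (120, 11); (x_4, y_4) = (1658764801, 152058720).


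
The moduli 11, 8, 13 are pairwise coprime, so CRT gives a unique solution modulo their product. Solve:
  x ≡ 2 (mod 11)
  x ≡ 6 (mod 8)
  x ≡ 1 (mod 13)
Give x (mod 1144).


Moduli 11, 8, 13 are pairwise coprime; by CRT there is a unique solution modulo M = 11 · 8 · 13 = 1144.
Solve pairwise, accumulating the modulus:
  Start with x ≡ 2 (mod 11).
  Combine with x ≡ 6 (mod 8): since gcd(11, 8) = 1, we get a unique residue mod 88.
    Write x = 2 + 11·t and substitute into x ≡ 6 (mod 8): 11·t ≡ 6 − 2 = 4 (mod 8).
    Reduce coefficients mod 8: 3·t ≡ 4 (mod 8).
    The inverse of 3 mod 8 is 3 (since 3·3 = 9 = 1·8 + 1), so t ≡ 3·4 = 12 ≡ 4 (mod 8).
    Then x = 2 + 11·4 = 46, valid modulo lcm(11, 8) = 88: x ≡ 46 (mod 88).
  Combine with x ≡ 1 (mod 13): since gcd(88, 13) = 1, we get a unique residue mod 1144.
    Write x = 46 + 88·t and substitute into x ≡ 1 (mod 13): 88·t ≡ 1 − 46 = -45 (mod 13).
    Reduce coefficients mod 13: 10·t ≡ 7 (mod 13).
    The inverse of 10 mod 13 is 4 (since 10·4 = 40 = 3·13 + 1), so t ≡ 4·7 = 28 ≡ 2 (mod 13).
    Then x = 46 + 88·2 = 222, valid modulo lcm(88, 13) = 1144: x ≡ 222 (mod 1144).
Verify: 222 mod 11 = 2 ✓, 222 mod 8 = 6 ✓, 222 mod 13 = 1 ✓.

x ≡ 222 (mod 1144).


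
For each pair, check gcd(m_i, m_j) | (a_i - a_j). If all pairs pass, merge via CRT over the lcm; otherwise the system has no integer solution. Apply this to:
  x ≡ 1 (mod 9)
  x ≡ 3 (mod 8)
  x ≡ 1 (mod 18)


Moduli 9, 8, 18 are not pairwise coprime, so CRT works modulo lcm(m_i) when all pairwise compatibility conditions hold.
Pairwise compatibility: gcd(m_i, m_j) must divide a_i - a_j for every pair.
Merge one congruence at a time:
  Start: x ≡ 1 (mod 9).
  Combine with x ≡ 3 (mod 8): gcd(9, 8) = 1; 3 - 1 = 2, which IS divisible by 1, so compatible.
    Write x = 1 + 9·t and substitute into x ≡ 3 (mod 8): 9·t ≡ 3 − 1 = 2 (mod 8).
    Reduce coefficients mod 8: 1·t ≡ 2 (mod 8).
    So t ≡ 2 (mod 8).
    Then x = 1 + 9·2 = 19, valid modulo lcm(9, 8) = 72: x ≡ 19 (mod 72).
  Combine with x ≡ 1 (mod 18): gcd(72, 18) = 18; 1 - 19 = -18, which IS divisible by 18, so compatible.
    Write x = 19 + 72·t and substitute into x ≡ 1 (mod 18): 72·t ≡ 1 − 19 = -18 (mod 18).
    Divide the congruence (and modulus) by g = 18: 4·t ≡ -1 (mod 1).
    Modulo 1 every t works; take t = 0.
    Then x = 19 + 72·0 = 19, valid modulo lcm(72, 18) = 72: x ≡ 19 (mod 72).
Verify: 19 mod 9 = 1, 19 mod 8 = 3, 19 mod 18 = 1.

x ≡ 19 (mod 72).


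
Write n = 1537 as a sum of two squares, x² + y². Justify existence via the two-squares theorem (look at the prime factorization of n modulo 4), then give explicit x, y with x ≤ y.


Step 1: Factor n = 1537 = 29 · 53.
Step 2: Check the mod-4 condition on each prime factor: 29 ≡ 1 (mod 4), exponent 1; 53 ≡ 1 (mod 4), exponent 1.
All primes ≡ 3 (mod 4) appear to even exponent (or don't appear), so by the two-squares theorem n IS expressible as a sum of two squares.
Step 3: Build a representation. Here n = 29 · 53 is a product of primes ≡ 1 (mod 4). Each prime p ≡ 1 (mod 4) is itself a sum of two squares; find a² by testing p − a² for a perfect square:
  29: 29 − 1² = 28, 29 − 2² = 25 = 5² ⇒ 29 = 2² + 5².
  53: 53 − 1² = 52, 53 − 2² = 49 = 7² ⇒ 53 = 2² + 7².
  Combine using the Brahmagupta–Fibonacci identity (a² + b²)(c² + d²) = (ac − bd)² + (ad + bc)² = (ac + bd)² + (ad − bc)²:
  29 · 53 = 1537: from (2² + 5²)(2² + 7²), take (2·2 − 5·7, 2·7 + 5·2) = (4 − 35, 14 + 10) = (-31, 24); dropping signs (only squares matter) gives (31, 24); check 31² + 24² = 961 + 576 = 1537 ✓.
Step 4: Order so x ≤ y and verify: 24² + 31² = 576 + 961 = 1537 = n. ✓

n = 1537 = 24² + 31² (one valid representation with x ≤ y).


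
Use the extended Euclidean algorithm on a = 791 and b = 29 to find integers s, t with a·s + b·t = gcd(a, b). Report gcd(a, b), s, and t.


Euclidean algorithm on (791, 29) — divide until remainder is 0:
  791 = 27 · 29 + 8
  29 = 3 · 8 + 5
  8 = 1 · 5 + 3
  5 = 1 · 3 + 2
  3 = 1 · 2 + 1
  2 = 2 · 1 + 0
gcd(791, 29) = 1.
Track Bezout coefficients alongside the remainders: start with r₀ = 791 = a·1 + b·0 (s = 1, t = 0) and r₁ = 29 = a·0 + b·1 (s = 0, t = 1); each new remainder r_{k+1} = r_{k-1} − q_k·r_k inherits s_{k+1} = s_{k-1} − q_k·s_k, t_{k+1} = t_{k-1} − q_k·t_k, so r_k = a·s_k + b·t_k at every step:
  q = 27: r = 8, s = 1 − 27·0 = 1, t = 0 − 27·1 = -27  (check: 791·1 + 29·(-27) = 8)
  q = 3: r = 5, s = 0 − 3·1 = -3, t = 1 − 3·(-27) = 82  (check: 791·(-3) + 29·82 = 5)
  q = 1: r = 3, s = 1 − 1·(-3) = 4, t = -27 − 1·82 = -109  (check: 791·4 + 29·(-109) = 3)
  q = 1: r = 2, s = -3 − 1·4 = -7, t = 82 − 1·(-109) = 191  (check: 791·(-7) + 29·191 = 2)
  q = 1: r = 1, s = 4 − 1·(-7) = 11, t = -109 − 1·191 = -300  (check: 791·11 + 29·(-300) = 1)
The row with r = 1 (the gcd) gives the Bezout coefficients s = 11, t = -300.
Result: 791 · (11) + 29 · (-300) = 1.

gcd(791, 29) = 1; s = 11, t = -300 (check: 791·11 + 29·(-300) = 1).


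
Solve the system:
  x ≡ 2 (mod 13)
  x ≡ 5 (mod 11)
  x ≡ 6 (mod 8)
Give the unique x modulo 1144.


Moduli 13, 11, 8 are pairwise coprime; by CRT there is a unique solution modulo M = 13 · 11 · 8 = 1144.
Solve pairwise, accumulating the modulus:
  Start with x ≡ 2 (mod 13).
  Combine with x ≡ 5 (mod 11): since gcd(13, 11) = 1, we get a unique residue mod 143.
    Write x = 2 + 13·t and substitute into x ≡ 5 (mod 11): 13·t ≡ 5 − 2 = 3 (mod 11).
    Reduce coefficients mod 11: 2·t ≡ 3 (mod 11).
    The inverse of 2 mod 11 is 6 (since 2·6 = 12 = 1·11 + 1), so t ≡ 6·3 = 18 ≡ 7 (mod 11).
    Then x = 2 + 13·7 = 93, valid modulo lcm(13, 11) = 143: x ≡ 93 (mod 143).
  Combine with x ≡ 6 (mod 8): since gcd(143, 8) = 1, we get a unique residue mod 1144.
    Write x = 93 + 143·t and substitute into x ≡ 6 (mod 8): 143·t ≡ 6 − 93 = -87 (mod 8).
    Reduce coefficients mod 8: 7·t ≡ 1 (mod 8).
    The inverse of 7 mod 8 is 7 (since 7·7 = 49 = 6·8 + 1), so t ≡ 7·1 = 7 ≡ 7 (mod 8).
    Then x = 93 + 143·7 = 1094, valid modulo lcm(143, 8) = 1144: x ≡ 1094 (mod 1144).
Verify: 1094 mod 13 = 2 ✓, 1094 mod 11 = 5 ✓, 1094 mod 8 = 6 ✓.

x ≡ 1094 (mod 1144).


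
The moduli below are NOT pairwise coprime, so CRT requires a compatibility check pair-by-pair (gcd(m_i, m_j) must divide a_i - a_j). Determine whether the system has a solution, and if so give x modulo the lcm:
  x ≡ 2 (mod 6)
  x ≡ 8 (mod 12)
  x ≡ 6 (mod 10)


Moduli 6, 12, 10 are not pairwise coprime, so CRT works modulo lcm(m_i) when all pairwise compatibility conditions hold.
Pairwise compatibility: gcd(m_i, m_j) must divide a_i - a_j for every pair.
Merge one congruence at a time:
  Start: x ≡ 2 (mod 6).
  Combine with x ≡ 8 (mod 12): gcd(6, 12) = 6; 8 - 2 = 6, which IS divisible by 6, so compatible.
    Write x = 2 + 6·t and substitute into x ≡ 8 (mod 12): 6·t ≡ 8 − 2 = 6 (mod 12).
    Divide the congruence (and modulus) by g = 6: 1·t ≡ 1 (mod 2).
    So t ≡ 1 (mod 2).
    Then x = 2 + 6·1 = 8, valid modulo lcm(6, 12) = 12: x ≡ 8 (mod 12).
  Combine with x ≡ 6 (mod 10): gcd(12, 10) = 2; 6 - 8 = -2, which IS divisible by 2, so compatible.
    Write x = 8 + 12·t and substitute into x ≡ 6 (mod 10): 12·t ≡ 6 − 8 = -2 (mod 10).
    Divide the congruence (and modulus) by g = 2: 6·t ≡ -1 (mod 5).
    Reduce coefficients mod 5: 1·t ≡ 4 (mod 5).
    So t ≡ 4 (mod 5).
    Then x = 8 + 12·4 = 56, valid modulo lcm(12, 10) = 60: x ≡ 56 (mod 60).
Verify: 56 mod 6 = 2, 56 mod 12 = 8, 56 mod 10 = 6.

x ≡ 56 (mod 60).


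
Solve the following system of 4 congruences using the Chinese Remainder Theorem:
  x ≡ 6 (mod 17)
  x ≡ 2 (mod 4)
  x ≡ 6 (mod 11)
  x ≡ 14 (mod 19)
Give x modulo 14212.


Product of moduli M = 17 · 4 · 11 · 19 = 14212.
Merge one congruence at a time:
  Start: x ≡ 6 (mod 17).
  Combine with x ≡ 2 (mod 4); new modulus lcm = 68.
    Write x = 6 + 17·t and substitute into x ≡ 2 (mod 4): 17·t ≡ 2 − 6 = -4 (mod 4).
    Reduce coefficients mod 4: 1·t ≡ 0 (mod 4).
    So t ≡ 0 (mod 4).
    Then x = 6 + 17·0 = 6, valid modulo lcm(17, 4) = 68: x ≡ 6 (mod 68).
  Combine with x ≡ 6 (mod 11); new modulus lcm = 748.
    Write x = 6 + 68·t and substitute into x ≡ 6 (mod 11): 68·t ≡ 6 − 6 = 0 (mod 11).
    Reduce coefficients mod 11: 2·t ≡ 0 (mod 11).
    The inverse of 2 mod 11 is 6 (since 2·6 = 12 = 1·11 + 1), so t ≡ 6·0 = 0 ≡ 0 (mod 11).
    Then x = 6 + 68·0 = 6, valid modulo lcm(68, 11) = 748: x ≡ 6 (mod 748).
  Combine with x ≡ 14 (mod 19); new modulus lcm = 14212.
    Write x = 6 + 748·t and substitute into x ≡ 14 (mod 19): 748·t ≡ 14 − 6 = 8 (mod 19).
    Reduce coefficients mod 19: 7·t ≡ 8 (mod 19).
    The inverse of 7 mod 19 is 11 (since 7·11 = 77 = 4·19 + 1), so t ≡ 11·8 = 88 ≡ 12 (mod 19).
    Then x = 6 + 748·12 = 8982, valid modulo lcm(748, 19) = 14212: x ≡ 8982 (mod 14212).
Verify against each original: 8982 mod 17 = 6, 8982 mod 4 = 2, 8982 mod 11 = 6, 8982 mod 19 = 14.

x ≡ 8982 (mod 14212).


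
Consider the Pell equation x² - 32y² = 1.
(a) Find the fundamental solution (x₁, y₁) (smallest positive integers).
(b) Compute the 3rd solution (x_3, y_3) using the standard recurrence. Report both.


Step 1: Find the fundamental solution (x₁, y₁) of x² - 32y² = 1.
  Expand √32 as a continued fraction. a₀ = ⌊√32⌋ = 5; iterate m_{k+1} = d_k·a_k − m_k, d_{k+1} = (32 − m_{k+1}²)/d_k, a_{k+1} = ⌊(a₀ + m_{k+1})/d_{k+1}⌋ (starting m₀ = 0, d₀ = 1), with convergents p_k = a_k·p_{k-1} + p_{k-2}, q_k = a_k·q_{k-1} + q_{k-2} (p₋₁ = 1, q₋₁ = 0):
  k = 0: a₀ = 5; p₀/q₀ = 5/1; p₀² − 32·q₀² = 25 − 32 = -7.
  k = 1: m = 5, d = 7, a = ⌊(5 + 5)/7⌋ = 1; p/q = (1·5 + 1)/(1·1 + 0) = 6/1; p² − 32·q² = 36 − 32 = 4.
  k = 2: m = 2, d = 4, a = ⌊(5 + 2)/4⌋ = 1; p/q = (1·6 + 5)/(1·1 + 1) = 11/2; p² − 32·q² = 121 − 128 = -7.
  k = 3: m = 2, d = 7, a = ⌊(5 + 2)/7⌋ = 1; p/q = (1·11 + 6)/(1·2 + 1) = 17/3; p² − 32·q² = 289 − 288 = 1.
  The first convergent with p² − 32·q² = 1 gives the fundamental solution (x₁, y₁) = (17, 3).
Step 2: Apply the recurrence (x_{n+1}, y_{n+1}) = (x₁x_n + 32y₁y_n, x₁y_n + y₁x_n) repeatedly.
  From (x_1, y_1) = (17, 3): x_2 = 17·17 + 32·3·3 = 577; y_2 = 17·3 + 3·17 = 102.
  From (x_2, y_2) = (577, 102): x_3 = 17·577 + 32·3·102 = 19601; y_3 = 17·102 + 3·577 = 3465.
Step 3: Verify x_3² - 32·y_3² = 384199201 - 384199200 = 1 (should be 1). ✓

(x_1, y_1) = (17, 3); (x_3, y_3) = (19601, 3465).
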